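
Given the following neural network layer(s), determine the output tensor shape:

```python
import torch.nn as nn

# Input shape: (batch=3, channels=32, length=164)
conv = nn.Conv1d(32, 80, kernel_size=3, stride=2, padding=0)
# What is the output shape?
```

Input: (3, 32, 164) -> Output: (3, 80, 81)

Answer: (3, 80, 81)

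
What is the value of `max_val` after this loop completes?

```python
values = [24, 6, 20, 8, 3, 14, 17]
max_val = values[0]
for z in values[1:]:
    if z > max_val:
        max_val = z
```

Maximum of [24, 6, 20, 8, 3, 14, 17]
`max_val` takes the values: 24

Answer: 24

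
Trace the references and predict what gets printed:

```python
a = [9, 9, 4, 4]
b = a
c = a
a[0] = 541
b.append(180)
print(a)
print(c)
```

Key concept: multiple aliases.
Step by step:
`a = [9, 9, 4, 4]` → a = [9, 9, 4, 4]
`b = a` → b = [9, 9, 4, 4] (same object as a)
`c = a` → c = [9, 9, 4, 4] (same object as a, b)
`a[0] = 541` → a = [541, 9, 4, 4] (same object as b, c); b = [541, 9, 4, 4] (same object as a, c); c = [541, 9, 4, 4] (same object as a, b)
`b.append(180)` → a = [541, 9, 4, 4, 180] (same object as b, c); b = [541, 9, 4, 4, 180] (same object as a, c); c = [541, 9, 4, 4, 180] (same object as a, b)
`print(a)` → prints [541, 9, 4, 4, 180]
`print(c)` → prints [541, 9, 4, 4, 180]

Answer:
[541, 9, 4, 4, 180]
[541, 9, 4, 4, 180]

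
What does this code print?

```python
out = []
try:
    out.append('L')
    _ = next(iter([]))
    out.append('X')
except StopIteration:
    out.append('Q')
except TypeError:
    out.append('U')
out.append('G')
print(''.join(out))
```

Execution trace: 'L' (try body) → 'Q' (except StopIteration) → 'G' (after the try/except). Output: LQG

Answer: LQG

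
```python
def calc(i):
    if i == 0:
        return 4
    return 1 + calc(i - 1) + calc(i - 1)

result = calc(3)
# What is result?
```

calc(i) = 1 + 2·calc(i-1), calc(0)=4. Closed form: (4+1)·2^3 - 1 = 39.

Answer: 39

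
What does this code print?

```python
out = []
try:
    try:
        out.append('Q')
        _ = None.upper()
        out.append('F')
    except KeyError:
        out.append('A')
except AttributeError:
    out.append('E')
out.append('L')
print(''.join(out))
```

Execution trace: 'Q' (try body) → 'E' (outer except AttributeError) → 'L' (after the try/except). Output: QEL

Answer: QEL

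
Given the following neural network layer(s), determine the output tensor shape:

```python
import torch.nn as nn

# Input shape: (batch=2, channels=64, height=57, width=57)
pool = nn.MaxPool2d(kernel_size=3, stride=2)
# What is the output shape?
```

Input: (2, 64, 57, 57) -> Output: (2, 64, 28, 28)

Answer: (2, 64, 28, 28)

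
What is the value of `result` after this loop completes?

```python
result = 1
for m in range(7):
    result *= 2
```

2^7 = 128
`result` takes the values: 1 → 2 → 4 → 8 → 16 → 32 → 64 → 128

Answer: 128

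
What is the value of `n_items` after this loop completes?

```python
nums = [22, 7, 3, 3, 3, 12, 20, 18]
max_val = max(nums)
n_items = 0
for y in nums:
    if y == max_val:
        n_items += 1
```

Count of max value 22 in [22, 7, 3, 3, 3, 12, 20, 18]
`n_items` takes the values: 0 → 1

Answer: 1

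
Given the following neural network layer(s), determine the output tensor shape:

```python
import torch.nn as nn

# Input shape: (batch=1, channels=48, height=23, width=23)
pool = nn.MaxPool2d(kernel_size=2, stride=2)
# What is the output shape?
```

Input: (1, 48, 23, 23) -> Output: (1, 48, 11, 11)

Answer: (1, 48, 11, 11)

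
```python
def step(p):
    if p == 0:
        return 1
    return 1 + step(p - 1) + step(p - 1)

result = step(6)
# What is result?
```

step(p) = 1 + 2·step(p-1), step(0)=1. Closed form: (1+1)·2^6 - 1 = 127.

Answer: 127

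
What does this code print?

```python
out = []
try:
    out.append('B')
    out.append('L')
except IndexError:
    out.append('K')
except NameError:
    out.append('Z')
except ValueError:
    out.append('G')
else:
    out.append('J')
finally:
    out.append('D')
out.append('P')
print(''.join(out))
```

Execution trace: 'B' (try body) → 'L' (try body, no exception) → 'J' (else) → 'D' (finally) → 'P' (after the try/except). Output: BLJDP

Answer: BLJDP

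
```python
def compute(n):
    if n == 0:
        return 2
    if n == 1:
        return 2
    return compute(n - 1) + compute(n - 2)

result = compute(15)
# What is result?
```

Build up from base cases: compute(0)=2, compute(1)=2, compute(2)=4, compute(3)=6, compute(4)=10, compute(5)=16, compute(6)=26, ..., compute(15)=1974

Answer: 1974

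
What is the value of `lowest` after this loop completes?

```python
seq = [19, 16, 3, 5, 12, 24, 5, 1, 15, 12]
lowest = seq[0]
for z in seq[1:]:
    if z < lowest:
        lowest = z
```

Minimum of [19, 16, 3, 5, 12, 24, 5, 1, 15, 12]
`lowest` takes the values: 19 → 16 → 3 → 1

Answer: 1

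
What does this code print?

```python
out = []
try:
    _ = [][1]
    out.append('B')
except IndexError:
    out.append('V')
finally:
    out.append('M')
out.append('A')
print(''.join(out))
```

Execution trace: 'V' (except IndexError) → 'M' (finally) → 'A' (after the try/except). Output: VMA

Answer: VMA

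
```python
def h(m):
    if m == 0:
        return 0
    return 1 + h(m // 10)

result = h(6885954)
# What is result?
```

Count of digits of 6885954: 7

Answer: 7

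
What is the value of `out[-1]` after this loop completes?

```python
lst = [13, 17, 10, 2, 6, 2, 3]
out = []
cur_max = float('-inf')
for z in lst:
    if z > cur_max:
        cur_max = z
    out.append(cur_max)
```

Running max ends at 17
`out` takes the values: [] → [13] → [13, 17] → [13, 17, 17] → [13, 17, 17, 17] → [13, 17, 17, 17, 17] → [13, 17, 17, 17, 17, 17] → [13, 17, 17, 17, 17, 17, 17]
So `out[-1]` = 17

Answer: 17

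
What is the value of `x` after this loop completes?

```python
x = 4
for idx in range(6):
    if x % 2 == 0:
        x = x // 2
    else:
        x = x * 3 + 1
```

Collatz-style transformation from 4
`x` takes the values: 4 → 2 → 1 → 4 → 2 → 1 → 4

Answer: 4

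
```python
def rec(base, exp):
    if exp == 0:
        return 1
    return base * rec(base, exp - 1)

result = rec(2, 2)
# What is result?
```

rec(2, 2) = 2 * 2 = 4

Answer: 4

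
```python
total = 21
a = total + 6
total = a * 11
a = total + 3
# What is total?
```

Trace:
`total = 21` → total = 21
`a = total + 6` → a = 27
`total = a * 11` → total = 297
`a = total + 3` → a = 300
So total = 297

Answer: 297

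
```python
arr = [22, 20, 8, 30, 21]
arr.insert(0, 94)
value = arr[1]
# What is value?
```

Trace:
`arr = [22, 20, 8, 30, 21]` → arr = [22, 20, 8, 30, 21]
`arr.insert(0, 94)` → arr = [94, 22, 20, 8, 30, 21]
`value = arr[1]` → value = 22
So value = 22

Answer: 22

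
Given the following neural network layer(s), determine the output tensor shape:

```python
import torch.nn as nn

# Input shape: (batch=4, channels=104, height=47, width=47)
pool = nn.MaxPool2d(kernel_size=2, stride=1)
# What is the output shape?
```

Input: (4, 104, 47, 47) -> Output: (4, 104, 46, 46)

Answer: (4, 104, 46, 46)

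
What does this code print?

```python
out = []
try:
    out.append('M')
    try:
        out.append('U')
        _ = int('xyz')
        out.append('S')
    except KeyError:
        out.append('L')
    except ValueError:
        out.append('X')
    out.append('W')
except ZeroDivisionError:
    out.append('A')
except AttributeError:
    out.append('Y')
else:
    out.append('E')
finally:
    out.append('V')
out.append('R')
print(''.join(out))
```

Execution trace: 'M' (try body) → 'U' (inner try body) → 'X' (inner except ValueError) → 'W' (try body, no exception) → 'E' (else) → 'V' (finally) → 'R' (after the try/except). Output: MUXWEVR

Answer: MUXWEVR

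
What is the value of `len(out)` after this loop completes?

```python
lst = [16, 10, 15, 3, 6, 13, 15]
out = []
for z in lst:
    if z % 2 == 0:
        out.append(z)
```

Count even numbers in [16, 10, 15, 3, 6, 13, 15]
`out` takes the values: [] → [16] → [16, 10] → [16, 10, 6]
So `len(out)` = 3

Answer: 3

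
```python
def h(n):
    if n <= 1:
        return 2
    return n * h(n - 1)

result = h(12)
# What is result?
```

h(12) = 12 * 11 * 10 * 9 * 8 * 7 * 6 * 5 * 4 * 3 * 2 * 2 = 958003200

Answer: 958003200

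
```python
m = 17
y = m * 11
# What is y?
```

Trace:
`m = 17` → m = 17
`y = m * 11` → y = 187
So y = 187

Answer: 187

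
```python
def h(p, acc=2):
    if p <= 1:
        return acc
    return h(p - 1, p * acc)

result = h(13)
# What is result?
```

Accumulator trace (n, acc): (13, 2) -> (12, 26) -> (11, 312) -> (10, 3432) -> (9, 34320) -> (8, 308880) -> (7, 2471040) -> (6, 17297280) -> (5, 103783680) -> (4, 518918400) -> (3, 2075673600) -> (2, 6227020800) -> (1, 12454041600) -> return 12454041600

Answer: 12454041600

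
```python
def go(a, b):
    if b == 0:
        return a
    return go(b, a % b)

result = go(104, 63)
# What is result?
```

go(104, 63) -> go(63, 41) -> go(41, 22) -> go(22, 19) -> go(19, 3) -> go(3, 1) -> go(1, 0) -> 1

Answer: 1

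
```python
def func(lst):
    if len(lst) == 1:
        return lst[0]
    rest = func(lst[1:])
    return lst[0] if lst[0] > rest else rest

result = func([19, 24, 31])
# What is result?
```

Recursive max over [19, 24, 31] = 31

Answer: 31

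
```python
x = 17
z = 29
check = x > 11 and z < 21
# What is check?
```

Trace:
`x = 17` → x = 17
`z = 29` → z = 29
`check = x > 11 and z < 21` → check = False
So check = False

Answer: False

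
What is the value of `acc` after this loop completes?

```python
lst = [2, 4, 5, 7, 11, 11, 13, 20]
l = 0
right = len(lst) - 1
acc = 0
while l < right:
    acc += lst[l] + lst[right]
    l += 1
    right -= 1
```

Sum of pairs from ends
`acc` takes the values: 0 → 22 → 39 → 55 → 73

Answer: 73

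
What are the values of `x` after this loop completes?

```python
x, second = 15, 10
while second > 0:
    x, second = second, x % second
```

GCD of 15 and 10
`x` takes the values: 15 → 10 → 5

Answer: 5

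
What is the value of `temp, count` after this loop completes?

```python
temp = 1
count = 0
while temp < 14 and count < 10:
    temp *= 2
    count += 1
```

Double until >= 14 or 10 iterations
`temp, count` takes the values: (1, 0) → (2, 0) → (2, 1) → (4, 1) → (4, 2) → (8, 2) → (8, 3) → (16, 3) → (16, 4)

Answer: 16, 4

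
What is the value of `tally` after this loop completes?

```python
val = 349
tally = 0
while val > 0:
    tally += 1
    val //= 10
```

Count digits by repeated division by 10
`tally` takes the values: 0 → 1 → 2 → 3

Answer: 3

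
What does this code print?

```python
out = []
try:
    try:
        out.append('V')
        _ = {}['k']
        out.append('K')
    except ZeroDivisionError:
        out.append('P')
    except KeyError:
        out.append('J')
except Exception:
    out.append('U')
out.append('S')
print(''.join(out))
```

Execution trace: 'V' (inner try body) → 'J' (inner except KeyError) → 'S' (after the try/except). Output: VJS

Answer: VJS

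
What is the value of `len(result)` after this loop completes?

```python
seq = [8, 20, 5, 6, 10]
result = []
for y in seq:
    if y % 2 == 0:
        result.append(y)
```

Count even numbers in [8, 20, 5, 6, 10]
`result` takes the values: [] → [8] → [8, 20] → [8, 20, 6] → [8, 20, 6, 10]
So `len(result)` = 4

Answer: 4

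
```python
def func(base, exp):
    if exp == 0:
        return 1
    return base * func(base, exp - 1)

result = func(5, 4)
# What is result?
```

func(5, 4) = 5 * 5 * 5 * 5 = 625

Answer: 625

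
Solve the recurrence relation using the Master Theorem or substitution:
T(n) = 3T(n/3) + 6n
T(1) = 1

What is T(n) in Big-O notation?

By Master Theorem: a=3, b=3, f(n)=6n. Since log_3(3) = 1 and f(n) = Θ(n^1), Case 2 applies. T(n) = O(n log n).

Answer: O(n log n)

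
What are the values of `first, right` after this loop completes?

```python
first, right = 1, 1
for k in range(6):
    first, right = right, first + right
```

Fibonacci: after 6 iterations
`first, right` takes the values: (1, 1) → (1, 2) → (2, 3) → (3, 5) → (5, 8) → (8, 13) → (13, 21)

Answer: 13, 21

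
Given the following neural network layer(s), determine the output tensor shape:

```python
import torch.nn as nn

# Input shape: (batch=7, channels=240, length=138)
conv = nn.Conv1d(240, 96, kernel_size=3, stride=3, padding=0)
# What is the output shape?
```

Input: (7, 240, 138) -> Output: (7, 96, 46)

Answer: (7, 96, 46)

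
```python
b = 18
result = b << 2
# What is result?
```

Trace:
`b = 18` → b = 18
`result = b << 2` → result = 72
So result = 72

Answer: 72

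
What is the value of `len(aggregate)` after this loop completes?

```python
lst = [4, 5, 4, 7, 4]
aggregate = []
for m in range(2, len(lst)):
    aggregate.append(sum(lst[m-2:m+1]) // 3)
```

Number of 3-element averages
`aggregate` takes the values: [] → [4] → [4, 5] → [4, 5, 5]
So `len(aggregate)` = 3

Answer: 3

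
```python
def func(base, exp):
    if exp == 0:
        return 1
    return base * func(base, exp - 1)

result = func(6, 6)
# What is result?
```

func(6, 6) = 6 * 6 * 6 * 6 * 6 * 6 = 46656

Answer: 46656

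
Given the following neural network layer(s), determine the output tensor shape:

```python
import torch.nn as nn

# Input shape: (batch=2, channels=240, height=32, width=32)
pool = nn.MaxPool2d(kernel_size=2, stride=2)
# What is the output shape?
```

Input: (2, 240, 32, 32) -> Output: (2, 240, 16, 16)

Answer: (2, 240, 16, 16)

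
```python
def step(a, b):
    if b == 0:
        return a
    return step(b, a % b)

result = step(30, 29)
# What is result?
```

step(30, 29) -> step(29, 1) -> step(1, 0) -> 1

Answer: 1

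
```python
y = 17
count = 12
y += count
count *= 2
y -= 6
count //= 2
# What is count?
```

Trace:
`y = 17` → y = 17
`count = 12` → count = 12
`y += count` → y = 29
`count *= 2` → count = 24
`y -= 6` → y = 23
`count //= 2` → count = 12
So count = 12

Answer: 12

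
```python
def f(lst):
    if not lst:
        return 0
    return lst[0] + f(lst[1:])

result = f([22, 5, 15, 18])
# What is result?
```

22 + 5 + 15 + 18 + 0 = 60

Answer: 60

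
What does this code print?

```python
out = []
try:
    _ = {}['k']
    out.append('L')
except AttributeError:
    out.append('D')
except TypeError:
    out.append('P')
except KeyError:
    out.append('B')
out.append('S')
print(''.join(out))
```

Execution trace: 'B' (except KeyError) → 'S' (after the try/except). Output: BS

Answer: BS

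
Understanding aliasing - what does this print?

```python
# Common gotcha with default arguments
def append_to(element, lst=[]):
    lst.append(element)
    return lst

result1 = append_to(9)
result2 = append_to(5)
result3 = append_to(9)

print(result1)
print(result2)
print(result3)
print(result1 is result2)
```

Key concept: mutable default argument gotcha.
Step by step:
`result1 = append_to(9)` → result1 = [9]
`result2 = append_to(5)` → result1 = [9, 5] (same object as result2); result2 = [9, 5] (same object as result1)
`result3 = append_to(9)` → result1 = [9, 5, 9] (same object as result2, result3); result2 = [9, 5, 9] (same object as result1, result3); result3 = [9, 5, 9] (same object as result1, result2)
`print(result1)` → prints [9, 5, 9]
`print(result2)` → prints [9, 5, 9]
`print(result3)` → prints [9, 5, 9]
`print(result1 is result2)` → prints True

Answer:
[9, 5, 9]
[9, 5, 9]
[9, 5, 9]
True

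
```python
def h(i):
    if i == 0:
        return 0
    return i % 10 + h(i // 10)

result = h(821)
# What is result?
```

Sum of digits of 821: 1 + 2 + 8 = 11

Answer: 11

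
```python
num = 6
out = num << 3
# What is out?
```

Trace:
`num = 6` → num = 6
`out = num << 3` → out = 48
So out = 48

Answer: 48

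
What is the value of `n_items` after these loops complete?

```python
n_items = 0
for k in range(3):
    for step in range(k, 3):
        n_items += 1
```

Upper triangle: 3 + 2 + ... + 1
`n_items` takes the values: 0 → 1 → 2 → 3 → 4 → 5 → 6

Answer: 6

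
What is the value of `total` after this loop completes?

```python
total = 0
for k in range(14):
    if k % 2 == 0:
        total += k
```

Sum of even numbers 0 to 13
`total` takes the values: 0 → 2 → 6 → 12 → 20 → 30 → 42

Answer: 42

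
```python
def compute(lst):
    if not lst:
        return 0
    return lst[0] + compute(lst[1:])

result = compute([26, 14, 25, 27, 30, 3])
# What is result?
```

26 + 14 + 25 + 27 + 30 + 3 + 0 = 125

Answer: 125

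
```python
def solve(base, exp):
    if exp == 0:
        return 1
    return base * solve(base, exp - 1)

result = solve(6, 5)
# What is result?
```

solve(6, 5) = 6 * 6 * 6 * 6 * 6 = 7776

Answer: 7776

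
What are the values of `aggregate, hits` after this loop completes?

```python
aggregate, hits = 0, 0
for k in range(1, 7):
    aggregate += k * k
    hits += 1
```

Sum of squares and count
`aggregate, hits` takes the values: (0, 0) → (1, 0) → (1, 1) → (5, 1) → (5, 2) → (14, 2) → (14, 3) → (30, 3) → (30, 4) → (55, 4) → (55, 5) → (91, 5) → (91, 6)

Answer: 91, 6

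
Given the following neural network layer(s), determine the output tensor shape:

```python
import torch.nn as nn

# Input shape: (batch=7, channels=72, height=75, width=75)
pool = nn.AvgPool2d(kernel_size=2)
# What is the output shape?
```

Input: (7, 72, 75, 75) -> Output: (7, 72, 37, 37)

Answer: (7, 72, 37, 37)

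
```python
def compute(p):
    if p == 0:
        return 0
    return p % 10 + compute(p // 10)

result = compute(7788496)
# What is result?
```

Sum of digits of 7788496: 6 + 9 + 4 + 8 + 8 + 7 + 7 = 49

Answer: 49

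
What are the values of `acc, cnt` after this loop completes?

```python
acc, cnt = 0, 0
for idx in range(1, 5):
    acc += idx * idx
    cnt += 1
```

Sum of squares and count
`acc, cnt` takes the values: (0, 0) → (1, 0) → (1, 1) → (5, 1) → (5, 2) → (14, 2) → (14, 3) → (30, 3) → (30, 4)

Answer: 30, 4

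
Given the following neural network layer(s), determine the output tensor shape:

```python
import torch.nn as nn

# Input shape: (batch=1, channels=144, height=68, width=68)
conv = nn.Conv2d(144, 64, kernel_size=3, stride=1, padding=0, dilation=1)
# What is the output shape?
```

Input: (1, 144, 68, 68) -> Output: (1, 64, 66, 66)

Answer: (1, 64, 66, 66)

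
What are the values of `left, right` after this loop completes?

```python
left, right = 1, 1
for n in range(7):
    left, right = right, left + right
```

Fibonacci: after 7 iterations
`left, right` takes the values: (1, 1) → (1, 2) → (2, 3) → (3, 5) → (5, 8) → (8, 13) → (13, 21) → (21, 34)

Answer: 21, 34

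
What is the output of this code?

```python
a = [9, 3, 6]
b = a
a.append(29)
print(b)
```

Key concept: basic list aliasing.
Step by step:
`a = [9, 3, 6]` → a = [9, 3, 6]
`b = a` → b = [9, 3, 6] (same object as a)
`a.append(29)` → a = [9, 3, 6, 29] (same object as b); b = [9, 3, 6, 29] (same object as a)
`print(b)` → prints [9, 3, 6, 29]

Answer: [9, 3, 6, 29]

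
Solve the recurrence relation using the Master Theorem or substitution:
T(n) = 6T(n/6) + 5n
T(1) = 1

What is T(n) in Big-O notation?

By Master Theorem: a=6, b=6, f(n)=5n. Since log_6(6) = 1 and f(n) = Θ(n^1), Case 2 applies. T(n) = O(n log n).

Answer: O(n log n)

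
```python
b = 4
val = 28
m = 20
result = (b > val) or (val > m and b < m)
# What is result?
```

Trace:
`b = 4` → b = 4
`val = 28` → val = 28
`m = 20` → m = 20
`result = (b > val) or (val > m and b < m)` → result = True
So result = True

Answer: True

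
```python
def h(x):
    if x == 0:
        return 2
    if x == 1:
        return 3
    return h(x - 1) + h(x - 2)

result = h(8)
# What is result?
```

Build up from base cases: h(0)=2, h(1)=3, h(2)=5, h(3)=8, h(4)=13, h(5)=21, h(6)=34, ..., h(8)=89

Answer: 89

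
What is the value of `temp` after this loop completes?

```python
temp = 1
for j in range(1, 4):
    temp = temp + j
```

Start at 1, add 1 through 3
`temp` takes the values: 1 → 2 → 4 → 7

Answer: 7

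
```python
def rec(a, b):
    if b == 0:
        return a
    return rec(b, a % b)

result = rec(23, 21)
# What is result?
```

rec(23, 21) -> rec(21, 2) -> rec(2, 1) -> rec(1, 0) -> 1

Answer: 1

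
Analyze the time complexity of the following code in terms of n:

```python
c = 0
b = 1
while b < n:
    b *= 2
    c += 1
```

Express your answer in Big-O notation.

Each loop level contributes: log n. Multiplying the contributions gives O(log n).

Answer: O(log n)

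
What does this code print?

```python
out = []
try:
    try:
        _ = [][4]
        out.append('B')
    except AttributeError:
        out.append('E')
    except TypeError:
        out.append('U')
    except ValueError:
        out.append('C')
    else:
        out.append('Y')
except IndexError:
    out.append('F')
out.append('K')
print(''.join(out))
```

Execution trace: 'F' (outer except IndexError) → 'K' (after the try/except). Output: FK

Answer: FK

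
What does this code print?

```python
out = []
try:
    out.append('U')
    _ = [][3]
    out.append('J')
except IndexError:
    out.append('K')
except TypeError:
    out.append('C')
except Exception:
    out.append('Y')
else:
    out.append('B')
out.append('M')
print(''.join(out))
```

Execution trace: 'U' (try body) → 'K' (except IndexError) → 'M' (after the try/except). Output: UKM

Answer: UKM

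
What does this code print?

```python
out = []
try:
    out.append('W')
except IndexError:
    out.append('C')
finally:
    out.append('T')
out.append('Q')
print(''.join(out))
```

Execution trace: 'W' (try body, no exception) → 'T' (finally) → 'Q' (after the try/except). Output: WTQ

Answer: WTQ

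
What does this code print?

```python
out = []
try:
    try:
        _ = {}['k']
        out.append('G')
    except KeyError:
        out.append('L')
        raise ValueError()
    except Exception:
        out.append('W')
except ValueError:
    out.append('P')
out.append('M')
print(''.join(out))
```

Execution trace: 'L' (except KeyError) → 'P' (outer except ValueError) → 'M' (after the try/except). Output: LPM

Answer: LPM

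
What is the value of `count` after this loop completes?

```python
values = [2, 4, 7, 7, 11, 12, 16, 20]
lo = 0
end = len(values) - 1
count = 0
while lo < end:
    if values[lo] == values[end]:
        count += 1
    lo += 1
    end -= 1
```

Count matching pairs from ends
`count` takes the values: 0

Answer: 0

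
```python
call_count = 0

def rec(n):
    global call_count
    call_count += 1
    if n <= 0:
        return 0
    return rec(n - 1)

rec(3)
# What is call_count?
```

Linear recursion stepping by 1: 4 calls from n=3 down to ≤0.

Answer: 4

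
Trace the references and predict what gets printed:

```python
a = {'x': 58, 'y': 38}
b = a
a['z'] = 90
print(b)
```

Key concept: dict aliasing.
Step by step:
`a = {'x': 58, 'y': 38}` → a = {'x': 58, 'y': 38}
`b = a` → b = {'x': 58, 'y': 38} (same object as a)
`a['z'] = 90` → a = {'x': 58, 'y': 38, 'z': 90} (same object as b); b = {'x': 58, 'y': 38, 'z': 90} (same object as a)
`print(b)` → prints {'x': 58, 'y': 38, 'z': 90}

Answer: {'x': 58, 'y': 38, 'z': 90}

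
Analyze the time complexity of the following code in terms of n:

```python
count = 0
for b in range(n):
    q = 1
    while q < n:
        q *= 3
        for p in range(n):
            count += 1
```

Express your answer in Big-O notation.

Each loop level contributes: n × log n × n. Multiplying the contributions gives O(n^2 log n).

Answer: O(n^2 log n)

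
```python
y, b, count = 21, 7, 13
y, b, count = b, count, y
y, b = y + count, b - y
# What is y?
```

Trace:
`y, b, count = 21, 7, 13` → y = 21; b = 7; count = 13
`y, b, count = b, count, y` → y = 7; b = 13; count = 21
`y, b = y + count, b - y` → y = 28; b = 6
So y = 28

Answer: 28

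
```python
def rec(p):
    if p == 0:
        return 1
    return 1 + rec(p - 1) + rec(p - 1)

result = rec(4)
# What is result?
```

rec(p) = 1 + 2·rec(p-1), rec(0)=1. Closed form: (1+1)·2^4 - 1 = 31.

Answer: 31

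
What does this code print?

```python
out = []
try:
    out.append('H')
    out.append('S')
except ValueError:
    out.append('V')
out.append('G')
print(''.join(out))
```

Execution trace: 'H' (try body) → 'S' (try body, no exception) → 'G' (after the try/except). Output: HSG

Answer: HSG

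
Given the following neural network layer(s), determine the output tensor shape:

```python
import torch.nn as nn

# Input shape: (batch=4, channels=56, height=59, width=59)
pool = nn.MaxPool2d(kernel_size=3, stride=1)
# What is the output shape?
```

Input: (4, 56, 59, 59) -> Output: (4, 56, 57, 57)

Answer: (4, 56, 57, 57)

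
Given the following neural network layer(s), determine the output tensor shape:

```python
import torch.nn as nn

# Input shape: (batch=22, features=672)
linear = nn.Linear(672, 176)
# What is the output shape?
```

Input: (22, 672) -> Output: (22, 176)

Answer: (22, 176)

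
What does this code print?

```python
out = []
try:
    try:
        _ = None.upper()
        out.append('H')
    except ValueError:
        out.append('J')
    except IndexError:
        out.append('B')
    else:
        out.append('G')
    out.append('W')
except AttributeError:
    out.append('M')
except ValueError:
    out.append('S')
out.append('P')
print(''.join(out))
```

Execution trace: 'M' (except AttributeError) → 'P' (after the try/except). Output: MP

Answer: MP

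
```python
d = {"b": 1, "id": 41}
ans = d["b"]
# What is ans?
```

Trace:
`d = {"b": 1, "id": 41}` → d = {'b': 1, 'id': 41}
`ans = d["b"]` → ans = 1
So ans = 1

Answer: 1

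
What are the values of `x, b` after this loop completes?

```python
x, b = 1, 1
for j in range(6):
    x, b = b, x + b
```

Fibonacci: after 6 iterations
`x, b` takes the values: (1, 1) → (1, 2) → (2, 3) → (3, 5) → (5, 8) → (8, 13) → (13, 21)

Answer: 13, 21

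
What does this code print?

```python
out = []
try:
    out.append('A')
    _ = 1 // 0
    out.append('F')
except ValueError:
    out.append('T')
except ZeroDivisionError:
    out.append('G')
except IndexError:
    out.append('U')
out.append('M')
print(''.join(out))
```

Execution trace: 'A' (try body) → 'G' (except ZeroDivisionError) → 'M' (after the try/except). Output: AGM

Answer: AGM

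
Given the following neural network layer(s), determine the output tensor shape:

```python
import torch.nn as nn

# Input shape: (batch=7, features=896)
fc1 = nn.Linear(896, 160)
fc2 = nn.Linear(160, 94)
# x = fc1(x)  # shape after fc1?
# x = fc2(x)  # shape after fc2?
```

Input: (7, 896) -> after fc1: (7, 160) -> Output: (7, 94)

Answer: (7, 94)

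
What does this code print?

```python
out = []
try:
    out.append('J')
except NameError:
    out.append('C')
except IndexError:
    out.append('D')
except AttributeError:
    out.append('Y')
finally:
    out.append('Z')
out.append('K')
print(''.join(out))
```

Execution trace: 'J' (try body, no exception) → 'Z' (finally) → 'K' (after the try/except). Output: JZK

Answer: JZK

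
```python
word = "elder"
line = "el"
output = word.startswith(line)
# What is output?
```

Trace:
`word = "elder"` → word = 'elder'
`line = "el"` → line = 'el'
`output = word.startswith(line)` → output = True
So output = True

Answer: True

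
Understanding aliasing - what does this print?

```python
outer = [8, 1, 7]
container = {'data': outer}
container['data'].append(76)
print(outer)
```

Key concept: dict holds reference to list.
Step by step:
`outer = [8, 1, 7]` → outer = [8, 1, 7]
`container = {'data': outer}` → container = {'data': [8, 1, 7]}
`container['data'].append(76)` → outer = [8, 1, 7, 76]; container = {'data': [8, 1, 7, 76]}
`print(outer)` → prints [8, 1, 7, 76]

Answer: [8, 1, 7, 76]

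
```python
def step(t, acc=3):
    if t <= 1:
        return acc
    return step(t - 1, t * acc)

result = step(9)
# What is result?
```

Accumulator trace (n, acc): (9, 3) -> (8, 27) -> (7, 216) -> (6, 1512) -> (5, 9072) -> (4, 45360) -> (3, 181440) -> (2, 544320) -> (1, 1088640) -> return 1088640

Answer: 1088640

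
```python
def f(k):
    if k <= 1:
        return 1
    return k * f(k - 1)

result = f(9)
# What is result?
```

f(9) = 9 * 8 * 7 * 6 * 5 * 4 * 3 * 2 * 1 = 362880

Answer: 362880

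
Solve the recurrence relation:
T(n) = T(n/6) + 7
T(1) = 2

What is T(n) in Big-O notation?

Each step divides n by 6 and adds 7. After log_6(n) steps we reach T(1)=2. So T(n) = 7·log_6(n) + 2 = O(log n).

Answer: O(log n)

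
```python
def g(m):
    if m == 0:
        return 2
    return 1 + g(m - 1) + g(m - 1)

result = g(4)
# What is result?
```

g(m) = 1 + 2·g(m-1), g(0)=2. Closed form: (2+1)·2^4 - 1 = 47.

Answer: 47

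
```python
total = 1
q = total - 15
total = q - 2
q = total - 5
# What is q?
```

Trace:
`total = 1` → total = 1
`q = total - 15` → q = -14
`total = q - 2` → total = -16
`q = total - 5` → q = -21
So q = -21

Answer: -21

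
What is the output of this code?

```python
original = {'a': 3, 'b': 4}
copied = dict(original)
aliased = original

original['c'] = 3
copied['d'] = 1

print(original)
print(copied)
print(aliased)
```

Key concept: dict() creates copy, assignment creates alias.
Step by step:
`original = {'a': 3, 'b': 4}` → original = {'a': 3, 'b': 4}
`copied = dict(original)` → copied = {'a': 3, 'b': 4}
`aliased = original` → aliased = {'a': 3, 'b': 4} (same object as original)
`original['c'] = 3` → original = {'a': 3, 'b': 4, 'c': 3} (same object as aliased); aliased = {'a': 3, 'b': 4, 'c': 3} (same object as original)
`copied['d'] = 1` → copied = {'a': 3, 'b': 4, 'd': 1}
`print(original)` → prints {'a': 3, 'b': 4, 'c': 3}
`print(copied)` → prints {'a': 3, 'b': 4, 'd': 1}
`print(aliased)` → prints {'a': 3, 'b': 4, 'c': 3}

Answer:
{'a': 3, 'b': 4, 'c': 3}
{'a': 3, 'b': 4, 'd': 1}
{'a': 3, 'b': 4, 'c': 3}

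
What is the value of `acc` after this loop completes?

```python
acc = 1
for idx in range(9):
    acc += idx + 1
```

Start at 1, add 1 to 9 = 46
`acc` takes the values: 1 → 2 → 4 → 7 → 11 → 16 → 22 → 29 → 37 → 46

Answer: 46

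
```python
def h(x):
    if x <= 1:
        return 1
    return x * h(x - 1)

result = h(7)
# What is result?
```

h(7) = 7 * 6 * 5 * 4 * 3 * 2 * 1 = 5040

Answer: 5040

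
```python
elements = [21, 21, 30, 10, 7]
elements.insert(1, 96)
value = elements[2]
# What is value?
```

Trace:
`elements = [21, 21, 30, 10, 7]` → elements = [21, 21, 30, 10, 7]
`elements.insert(1, 96)` → elements = [21, 96, 21, 30, 10, 7]
`value = elements[2]` → value = 21
So value = 21

Answer: 21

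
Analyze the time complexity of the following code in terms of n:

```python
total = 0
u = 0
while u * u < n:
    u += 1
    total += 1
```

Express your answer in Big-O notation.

Each loop level contributes: √n. Multiplying the contributions gives O(√n).

Answer: O(√n)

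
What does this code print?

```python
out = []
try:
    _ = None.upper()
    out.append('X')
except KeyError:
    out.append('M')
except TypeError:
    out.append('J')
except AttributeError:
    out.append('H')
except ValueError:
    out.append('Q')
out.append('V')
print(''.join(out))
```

Execution trace: 'H' (except AttributeError) → 'V' (after the try/except). Output: HV

Answer: HV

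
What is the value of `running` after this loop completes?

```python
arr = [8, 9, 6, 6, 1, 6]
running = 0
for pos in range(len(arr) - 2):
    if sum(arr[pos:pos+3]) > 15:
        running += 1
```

Count windows with sum > 15
`running` takes the values: 0 → 1 → 2

Answer: 2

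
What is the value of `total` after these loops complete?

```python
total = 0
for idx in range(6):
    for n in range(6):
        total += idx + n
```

Sum of all idx+n for idx,n in 6x6
`total` takes the values: 0 → 1 → 3 → 6 → 10 → 15 → 16 → 18 → 21 → 25 → 30 → 36 → 38 → 41 → 45 → 50 → 56 → 63 → 66 → 70 → 75 → 81 → 88 → 96 → 100 → 105 → 111 → 118 → 126 → 135 → 140 → 146 → 153 → 161 → 170 → 180

Answer: 180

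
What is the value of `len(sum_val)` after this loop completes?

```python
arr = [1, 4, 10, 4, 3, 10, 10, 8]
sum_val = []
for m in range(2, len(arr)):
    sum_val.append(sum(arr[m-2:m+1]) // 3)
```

Number of 3-element averages
`sum_val` takes the values: [] → [5] → [5, 6] → [5, 6, 5] → [5, 6, 5, 5] → [5, 6, 5, 5, 7] → [5, 6, 5, 5, 7, 9]
So `len(sum_val)` = 6

Answer: 6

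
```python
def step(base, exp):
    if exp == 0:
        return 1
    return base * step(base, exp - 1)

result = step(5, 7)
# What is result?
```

step(5, 7) = 5 * 5 * 5 * 5 * 5 * 5 * 5 = 78125

Answer: 78125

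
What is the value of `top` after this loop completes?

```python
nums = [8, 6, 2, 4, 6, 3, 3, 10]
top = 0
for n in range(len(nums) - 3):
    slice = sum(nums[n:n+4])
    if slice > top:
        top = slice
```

Max sum of 4-element window in [8, 6, 2, 4, 6, 3, 3, 10]
`top` takes the values: 0 → 20 → 22

Answer: 22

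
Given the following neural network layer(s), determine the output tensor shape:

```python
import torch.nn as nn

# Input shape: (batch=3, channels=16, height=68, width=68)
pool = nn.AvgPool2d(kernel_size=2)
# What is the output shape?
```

Input: (3, 16, 68, 68) -> Output: (3, 16, 34, 34)

Answer: (3, 16, 34, 34)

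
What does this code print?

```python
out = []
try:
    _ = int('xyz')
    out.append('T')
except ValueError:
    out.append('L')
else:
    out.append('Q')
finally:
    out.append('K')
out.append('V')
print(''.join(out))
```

Execution trace: 'L' (except ValueError) → 'K' (finally) → 'V' (after the try/except). Output: LKV

Answer: LKV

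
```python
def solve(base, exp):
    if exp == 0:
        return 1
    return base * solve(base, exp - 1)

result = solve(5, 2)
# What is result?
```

solve(5, 2) = 5 * 5 = 25

Answer: 25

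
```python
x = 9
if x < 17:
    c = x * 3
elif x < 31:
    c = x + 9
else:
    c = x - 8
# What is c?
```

Trace:
`x = 9` → x = 9
`if x < 17: ...` → x < 17 is True → c = 27
So c = 27

Answer: 27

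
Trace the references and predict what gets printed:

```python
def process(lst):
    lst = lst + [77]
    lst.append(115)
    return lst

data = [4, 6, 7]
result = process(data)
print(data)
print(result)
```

Key concept: rebinding parameter vs mutation.
Step by step:
`data = [4, 6, 7]` → data = [4, 6, 7]
`result = process(data)` → result = [4, 6, 7, 77, 115]
`print(data)` → prints [4, 6, 7]
`print(result)` → prints [4, 6, 7, 77, 115]

Answer:
[4, 6, 7]
[4, 6, 7, 77, 115]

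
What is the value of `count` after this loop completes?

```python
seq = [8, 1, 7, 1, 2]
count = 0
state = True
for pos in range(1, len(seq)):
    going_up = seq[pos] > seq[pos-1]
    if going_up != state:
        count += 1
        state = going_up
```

Count direction changes in [8, 1, 7, 1, 2]
`count` takes the values: 0 → 1 → 2 → 3 → 4

Answer: 4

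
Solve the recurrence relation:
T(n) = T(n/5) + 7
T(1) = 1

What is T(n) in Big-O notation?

Each step divides n by 5 and adds 7. After log_5(n) steps we reach T(1)=1. So T(n) = 7·log_5(n) + 1 = O(log n).

Answer: O(log n)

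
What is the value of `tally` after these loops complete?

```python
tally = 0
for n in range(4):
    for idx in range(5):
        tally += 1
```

4 * 5 = 20
`tally` takes the values: 0 → 1 → 2 → 3 → 4 → 5 → 6 → 7 → 8 → 9 → 10 → 11 → 12 → 13 → 14 → 15 → 16 → 17 → 18 → 19 → 20

Answer: 20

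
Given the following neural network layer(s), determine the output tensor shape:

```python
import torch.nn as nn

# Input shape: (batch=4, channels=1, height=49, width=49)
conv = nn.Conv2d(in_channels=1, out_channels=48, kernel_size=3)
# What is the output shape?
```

Input: (4, 1, 49, 49) -> Output: (4, 48, 47, 47)

Answer: (4, 48, 47, 47)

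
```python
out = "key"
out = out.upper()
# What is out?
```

Trace:
`out = "key"` → out = 'key'
`out = out.upper()` → out = 'KEY'
So out = 'KEY'

Answer: 'KEY'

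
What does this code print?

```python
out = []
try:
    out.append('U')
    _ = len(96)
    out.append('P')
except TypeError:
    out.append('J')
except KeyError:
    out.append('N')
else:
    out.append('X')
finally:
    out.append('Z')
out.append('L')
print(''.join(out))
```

Execution trace: 'U' (try body) → 'J' (except TypeError) → 'Z' (finally) → 'L' (after the try/except). Output: UJZL

Answer: UJZL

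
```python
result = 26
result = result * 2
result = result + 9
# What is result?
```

Trace:
`result = 26` → result = 26
`result = result * 2` → result = 52
`result = result + 9` → result = 61
So result = 61

Answer: 61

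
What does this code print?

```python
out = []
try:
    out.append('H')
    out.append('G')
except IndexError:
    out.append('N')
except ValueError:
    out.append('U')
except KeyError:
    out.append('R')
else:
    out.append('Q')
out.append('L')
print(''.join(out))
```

Execution trace: 'H' (try body) → 'G' (try body, no exception) → 'Q' (else) → 'L' (after the try/except). Output: HGQL

Answer: HGQL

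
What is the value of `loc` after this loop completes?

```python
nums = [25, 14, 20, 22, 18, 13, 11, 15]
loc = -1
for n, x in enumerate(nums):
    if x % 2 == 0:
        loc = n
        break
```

First even number index in [25, 14, 20, 22, 18, 13, 11, 15]
`loc` takes the values: -1 → 1

Answer: 1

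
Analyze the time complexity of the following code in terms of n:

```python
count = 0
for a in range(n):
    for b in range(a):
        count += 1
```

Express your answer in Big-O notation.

Each loop level contributes: n × n. Multiplying the contributions gives O(n^2).

Answer: O(n^2)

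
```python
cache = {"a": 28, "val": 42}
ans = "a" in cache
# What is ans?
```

Trace:
`cache = {"a": 28, "val": 42}` → cache = {'a': 28, 'val': 42}
`ans = "a" in cache` → ans = True
So ans = True

Answer: True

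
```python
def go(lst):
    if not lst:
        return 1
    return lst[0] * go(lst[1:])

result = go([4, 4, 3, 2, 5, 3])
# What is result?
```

Product over [4, 4, 3, 2, 5, 3] = 4 * 4 * 3 * 2 * 5 * 3 = 1440

Answer: 1440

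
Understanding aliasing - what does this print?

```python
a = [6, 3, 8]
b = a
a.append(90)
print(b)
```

Key concept: basic list aliasing.
Step by step:
`a = [6, 3, 8]` → a = [6, 3, 8]
`b = a` → b = [6, 3, 8] (same object as a)
`a.append(90)` → a = [6, 3, 8, 90] (same object as b); b = [6, 3, 8, 90] (same object as a)
`print(b)` → prints [6, 3, 8, 90]

Answer: [6, 3, 8, 90]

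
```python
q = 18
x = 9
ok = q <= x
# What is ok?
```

Trace:
`q = 18` → q = 18
`x = 9` → x = 9
`ok = q <= x` → ok = False
So ok = False

Answer: False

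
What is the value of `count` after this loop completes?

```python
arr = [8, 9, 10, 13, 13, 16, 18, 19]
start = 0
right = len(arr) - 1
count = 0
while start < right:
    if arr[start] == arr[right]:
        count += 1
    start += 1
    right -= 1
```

Count matching pairs from ends
`count` takes the values: 0 → 1

Answer: 1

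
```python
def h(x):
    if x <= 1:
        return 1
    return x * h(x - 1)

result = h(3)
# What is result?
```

h(3) = 3 * 2 * 1 = 6

Answer: 6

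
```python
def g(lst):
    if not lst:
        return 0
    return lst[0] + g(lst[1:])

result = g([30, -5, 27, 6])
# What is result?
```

30 + (-5) + 27 + 6 + 0 = 58

Answer: 58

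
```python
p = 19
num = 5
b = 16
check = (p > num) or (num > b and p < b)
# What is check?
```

Trace:
`p = 19` → p = 19
`num = 5` → num = 5
`b = 16` → b = 16
`check = (p > num) or (num > b and p < b)` → check = True
So check = True

Answer: True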